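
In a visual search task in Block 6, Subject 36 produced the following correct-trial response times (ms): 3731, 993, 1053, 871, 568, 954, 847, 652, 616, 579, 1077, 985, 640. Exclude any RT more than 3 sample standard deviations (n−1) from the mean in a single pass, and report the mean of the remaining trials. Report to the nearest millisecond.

n = 13, ΣRT = 13566, M = 1043.538
Σ(x−M)² = 8246921.23; s = √(8246921.23/12) = 829.001
Cutoffs: 1043.538 ± 3·829.001 → [-1443.5, 3530.5]
Outside: 3731 → excluded.
Retained (n=12): Σ = 9835, mean = 9835/12 = 819.583

820 ms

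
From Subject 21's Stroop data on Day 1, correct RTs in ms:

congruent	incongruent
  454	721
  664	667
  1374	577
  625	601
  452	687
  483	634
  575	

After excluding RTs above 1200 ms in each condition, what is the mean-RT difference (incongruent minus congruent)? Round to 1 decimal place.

105.7 ms

congruent: exclude 1374
M(congruent) = 3253/6 = 542.167
M(incongruent) = 3887/6 = 647.833
Difference = 647.833 − 542.167 = 105.667 ms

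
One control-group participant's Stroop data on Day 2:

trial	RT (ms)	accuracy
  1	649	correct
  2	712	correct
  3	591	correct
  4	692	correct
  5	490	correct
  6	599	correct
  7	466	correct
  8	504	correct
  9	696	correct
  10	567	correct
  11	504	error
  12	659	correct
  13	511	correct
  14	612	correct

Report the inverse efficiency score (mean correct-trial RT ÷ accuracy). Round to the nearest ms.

Correct trials (n=13): 649, 712, 591, 692, 490, 599, 466, 504, 696, 567, 659, 511, 612
Mean correct RT = 7748/13 = 596.0000 ms
Proportion correct = 13/14
IES = 596.0000 / (13/14) = 641.846 ms

642 ms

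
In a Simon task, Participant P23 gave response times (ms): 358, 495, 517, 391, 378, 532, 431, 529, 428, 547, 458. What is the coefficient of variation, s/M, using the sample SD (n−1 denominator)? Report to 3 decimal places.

0.147

n = 11, Σ = 5064, M = 460.3636
Σ(x−M)² = 45744.545; s = √(45744.545/10) = 67.6347
CV = 67.6347 / 460.3636 = 0.14692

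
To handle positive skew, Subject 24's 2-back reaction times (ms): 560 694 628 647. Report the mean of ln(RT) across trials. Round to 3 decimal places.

ln(RT): 6.3279, 6.5425, 6.4425, 6.4723
Σ ln(RT) = 25.7853
Mean = 25.7853/4 = 6.44632

6.446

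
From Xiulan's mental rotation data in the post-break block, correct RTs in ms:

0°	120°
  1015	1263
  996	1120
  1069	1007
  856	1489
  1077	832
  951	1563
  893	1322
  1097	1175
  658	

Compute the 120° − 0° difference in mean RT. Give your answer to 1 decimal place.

264.5 ms

M(0°) = 8612/9 = 956.889
M(120°) = 9771/8 = 1221.375
Difference = 1221.375 − 956.889 = 264.486 ms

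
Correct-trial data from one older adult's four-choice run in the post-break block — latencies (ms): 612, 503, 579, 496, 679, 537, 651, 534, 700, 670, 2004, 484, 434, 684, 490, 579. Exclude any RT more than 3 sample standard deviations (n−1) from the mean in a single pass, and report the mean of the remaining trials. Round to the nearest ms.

n = 16, ΣRT = 10636, M = 664.750
Σ(x−M)² = 2017621.00; s = √(2017621.00/15) = 366.753
Cutoffs: 664.750 ± 3·366.753 → [-435.5, 1765.0]
Outside: 2004 → excluded.
Retained (n=15): Σ = 8632, mean = 8632/15 = 575.467

575 ms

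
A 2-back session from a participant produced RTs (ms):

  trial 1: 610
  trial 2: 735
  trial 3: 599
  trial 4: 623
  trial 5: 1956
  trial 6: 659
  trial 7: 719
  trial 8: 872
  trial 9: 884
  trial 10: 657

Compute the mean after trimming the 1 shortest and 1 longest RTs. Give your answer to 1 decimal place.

719.9 ms

Sorted: 599, 610, 623, 657, 659, 719, 735, 872, 884, 1956
Drop lowest 1 (599) and highest 1 (1956)
Remaining (n=8): Σ = 5759, mean = 5759/8 = 719.875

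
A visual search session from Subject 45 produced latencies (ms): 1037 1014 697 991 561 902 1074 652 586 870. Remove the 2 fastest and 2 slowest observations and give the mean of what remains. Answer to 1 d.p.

854.3 ms

Sorted: 561, 586, 652, 697, 870, 902, 991, 1014, 1037, 1074
Drop lowest 2 (561, 586) and highest 2 (1037, 1074)
Remaining (n=6): Σ = 5126, mean = 5126/6 = 854.333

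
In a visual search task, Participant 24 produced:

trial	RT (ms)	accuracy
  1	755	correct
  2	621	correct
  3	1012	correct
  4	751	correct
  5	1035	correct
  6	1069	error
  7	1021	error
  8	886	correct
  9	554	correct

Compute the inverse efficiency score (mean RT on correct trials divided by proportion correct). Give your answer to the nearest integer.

1031 ms

Correct trials (n=7): 755, 621, 1012, 751, 1035, 886, 554
Mean correct RT = 5614/7 = 802.0000 ms
Proportion correct = 7/9
IES = 802.0000 / (7/9) = 1031.143 ms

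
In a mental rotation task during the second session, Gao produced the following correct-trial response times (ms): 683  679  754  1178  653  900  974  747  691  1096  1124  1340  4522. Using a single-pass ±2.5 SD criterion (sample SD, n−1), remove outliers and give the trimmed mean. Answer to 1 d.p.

n = 13, ΣRT = 15341, M = 1180.077
Σ(x−M)² = 12709420.92; s = √(12709420.92/12) = 1029.135
Cutoffs: 1180.077 ± 2.5·1029.135 → [-1392.8, 3752.9]
Outside: 4522 → excluded.
Retained (n=12): Σ = 10819, mean = 10819/12 = 901.583

901.6 ms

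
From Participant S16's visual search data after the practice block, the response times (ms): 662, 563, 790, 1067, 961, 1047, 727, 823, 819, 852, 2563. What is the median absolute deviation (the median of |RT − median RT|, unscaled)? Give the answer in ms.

138 ms

Sorted: 563, 662, 727, 790, 819, 823, 852, 961, 1047, 1067, 2563 → median = 823
|x − 823|: 161, 260, 33, 244, 138, 224, 96, 0, 4, 29, 1740
Sorted deviations: 0, 4, 29, 33, 96, 138, 161, 224, 244, 260, 1740 → MAD = 138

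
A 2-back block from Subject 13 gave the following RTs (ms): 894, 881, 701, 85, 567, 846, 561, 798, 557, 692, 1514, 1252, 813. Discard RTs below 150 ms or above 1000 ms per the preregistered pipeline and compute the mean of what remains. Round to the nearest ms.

731 ms

Excluded: 85, 1252, 1514
Retained (n=10): Σ = 7310
Mean = 7310/10 = 731.0000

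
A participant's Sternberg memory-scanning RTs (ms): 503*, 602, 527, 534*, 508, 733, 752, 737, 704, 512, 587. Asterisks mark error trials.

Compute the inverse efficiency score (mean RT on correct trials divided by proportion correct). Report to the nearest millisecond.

769 ms

Correct trials (n=9): 602, 527, 508, 733, 752, 737, 704, 512, 587
Mean correct RT = 5662/9 = 629.1111 ms
Proportion correct = 9/11
IES = 629.1111 / (9/11) = 768.914 ms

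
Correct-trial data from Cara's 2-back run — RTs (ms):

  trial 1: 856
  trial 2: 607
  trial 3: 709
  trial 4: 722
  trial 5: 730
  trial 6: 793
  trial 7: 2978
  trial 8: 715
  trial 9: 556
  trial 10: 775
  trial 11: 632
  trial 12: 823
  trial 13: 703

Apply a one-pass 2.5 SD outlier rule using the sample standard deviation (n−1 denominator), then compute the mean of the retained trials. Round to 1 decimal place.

718.4 ms

n = 13, ΣRT = 11599, M = 892.231
Σ(x−M)² = 4798346.31; s = √(4798346.31/12) = 632.347
Cutoffs: 892.231 ± 2.5·632.347 → [-688.6, 2473.1]
Outside: 2978 → excluded.
Retained (n=12): Σ = 8621, mean = 8621/12 = 718.417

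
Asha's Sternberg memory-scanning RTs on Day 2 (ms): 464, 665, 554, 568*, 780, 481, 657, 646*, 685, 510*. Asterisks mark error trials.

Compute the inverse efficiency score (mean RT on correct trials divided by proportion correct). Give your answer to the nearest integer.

Correct trials (n=7): 464, 665, 554, 780, 481, 657, 685
Mean correct RT = 4286/7 = 612.2857 ms
Proportion correct = 7/10
IES = 612.2857 / (7/10) = 874.694 ms

875 ms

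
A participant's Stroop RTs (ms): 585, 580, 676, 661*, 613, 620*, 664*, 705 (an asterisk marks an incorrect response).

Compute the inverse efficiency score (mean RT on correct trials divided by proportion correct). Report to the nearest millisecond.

1011 ms

Correct trials (n=5): 585, 580, 676, 613, 705
Mean correct RT = 3159/5 = 631.8000 ms
Proportion correct = 5/8
IES = 631.8000 / (5/8) = 1010.880 ms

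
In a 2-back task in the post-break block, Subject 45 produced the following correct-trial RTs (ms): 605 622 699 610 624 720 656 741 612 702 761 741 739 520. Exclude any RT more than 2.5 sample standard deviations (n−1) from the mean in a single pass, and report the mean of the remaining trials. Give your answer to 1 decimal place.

668.0 ms

n = 14, ΣRT = 9352, M = 668.000
Σ(x−M)² = 65738.00; s = √(65738.00/13) = 71.111
Cutoffs: 668.000 ± 2.5·71.111 → [490.2, 845.8]
No RTs fall outside the cutoffs; all 14 retained. Mean = 9352/14 = 668.000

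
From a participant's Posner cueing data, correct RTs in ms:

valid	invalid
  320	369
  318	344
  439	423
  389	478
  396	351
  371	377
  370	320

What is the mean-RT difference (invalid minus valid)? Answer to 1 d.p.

8.4 ms

M(valid) = 2603/7 = 371.857
M(invalid) = 2662/7 = 380.286
Difference = 380.286 − 371.857 = 8.429 ms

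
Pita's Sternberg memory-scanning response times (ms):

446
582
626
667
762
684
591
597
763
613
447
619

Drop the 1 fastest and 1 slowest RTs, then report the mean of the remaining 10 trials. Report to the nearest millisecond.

619 ms

Sorted: 446, 447, 582, 591, 597, 613, 619, 626, 667, 684, 762, 763
Drop lowest 1 (446) and highest 1 (763)
Remaining (n=10): Σ = 6188, mean = 6188/10 = 618.800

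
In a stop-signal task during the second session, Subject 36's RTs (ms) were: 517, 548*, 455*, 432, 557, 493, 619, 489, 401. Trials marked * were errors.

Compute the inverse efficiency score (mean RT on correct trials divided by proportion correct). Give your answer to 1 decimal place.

Correct trials (n=7): 517, 432, 557, 493, 619, 489, 401
Mean correct RT = 3508/7 = 501.1429 ms
Proportion correct = 7/9
IES = 501.1429 / (7/9) = 644.327 ms

644.3 ms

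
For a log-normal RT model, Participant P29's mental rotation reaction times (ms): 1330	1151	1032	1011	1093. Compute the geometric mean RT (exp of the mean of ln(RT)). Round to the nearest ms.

1118 ms

ln(RT): 7.1929, 7.0484, 6.9393, 6.9187, 6.9967
Mean ln(RT) = 35.0960/5 = 7.01919
Geometric mean = exp(7.01919) = 1117.88 ms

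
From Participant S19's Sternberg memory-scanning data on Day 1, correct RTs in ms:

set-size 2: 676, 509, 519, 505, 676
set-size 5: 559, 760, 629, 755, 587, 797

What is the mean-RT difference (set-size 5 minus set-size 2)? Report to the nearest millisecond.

104 ms

M(set-size 2) = 2885/5 = 577.000
M(set-size 5) = 4087/6 = 681.167
Difference = 681.167 − 577.000 = 104.167 ms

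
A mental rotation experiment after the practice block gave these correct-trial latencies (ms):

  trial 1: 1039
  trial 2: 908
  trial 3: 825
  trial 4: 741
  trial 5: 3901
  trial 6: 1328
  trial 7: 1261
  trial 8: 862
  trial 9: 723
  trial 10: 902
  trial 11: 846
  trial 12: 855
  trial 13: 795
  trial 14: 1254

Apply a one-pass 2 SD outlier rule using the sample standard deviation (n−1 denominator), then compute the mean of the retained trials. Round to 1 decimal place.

949.2 ms

n = 14, ΣRT = 16240, M = 1160.000
Σ(x−M)² = 8597456.00; s = √(8597456.00/13) = 813.230
Cutoffs: 1160.000 ± 2·813.230 → [-466.5, 2786.5]
Outside: 3901 → excluded.
Retained (n=13): Σ = 12339, mean = 12339/13 = 949.154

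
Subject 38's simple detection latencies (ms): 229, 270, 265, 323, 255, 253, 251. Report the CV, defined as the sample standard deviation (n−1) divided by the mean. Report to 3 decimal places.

n = 7, Σ = 1846, M = 263.7143
Σ(x−M)² = 5113.429; s = √(5113.429/6) = 29.1931
CV = 29.1931 / 263.7143 = 0.11070

0.111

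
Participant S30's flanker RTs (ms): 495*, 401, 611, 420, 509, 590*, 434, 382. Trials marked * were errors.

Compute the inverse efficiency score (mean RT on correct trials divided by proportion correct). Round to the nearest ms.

613 ms

Correct trials (n=6): 401, 611, 420, 509, 434, 382
Mean correct RT = 2757/6 = 459.5000 ms
Proportion correct = 6/8
IES = 459.5000 / (6/8) = 612.667 ms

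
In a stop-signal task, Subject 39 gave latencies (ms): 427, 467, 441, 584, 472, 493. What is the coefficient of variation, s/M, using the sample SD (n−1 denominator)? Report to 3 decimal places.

n = 6, Σ = 2884, M = 480.6667
Σ(x−M)² = 15545.333; s = √(15545.333/5) = 55.7590
CV = 55.7590 / 480.6667 = 0.11600

0.116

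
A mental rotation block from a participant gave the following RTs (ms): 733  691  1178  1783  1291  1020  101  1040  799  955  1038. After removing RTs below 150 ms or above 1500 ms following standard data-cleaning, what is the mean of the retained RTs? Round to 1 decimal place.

Excluded: 101, 1783
Retained (n=9): Σ = 8745
Mean = 8745/9 = 971.6667

971.7 ms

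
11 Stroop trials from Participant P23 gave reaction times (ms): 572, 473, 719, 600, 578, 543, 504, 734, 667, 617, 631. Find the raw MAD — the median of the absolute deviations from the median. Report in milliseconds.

57 ms

Sorted: 473, 504, 543, 572, 578, 600, 617, 631, 667, 719, 734 → median = 600
|x − 600|: 28, 127, 119, 0, 22, 57, 96, 134, 67, 17, 31
Sorted deviations: 0, 17, 22, 28, 31, 57, 67, 96, 119, 127, 134 → MAD = 57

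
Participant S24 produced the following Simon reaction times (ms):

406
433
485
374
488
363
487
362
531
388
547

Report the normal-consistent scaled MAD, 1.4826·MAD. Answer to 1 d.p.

81.5 ms

Sorted: 362, 363, 374, 388, 406, 433, 485, 487, 488, 531, 547 → median = 433
|x − 433| sorted: 0, 27, 45, 52, 54, 55, 59, 70, 71, 98, 114 → MAD = 55
Robust SD ≈ 1.4826 × 55 = 81.543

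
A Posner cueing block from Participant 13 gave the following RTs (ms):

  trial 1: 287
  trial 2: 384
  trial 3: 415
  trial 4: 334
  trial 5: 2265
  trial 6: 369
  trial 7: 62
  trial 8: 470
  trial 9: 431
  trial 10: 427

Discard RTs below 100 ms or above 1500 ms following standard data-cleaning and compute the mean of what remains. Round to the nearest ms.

390 ms

Excluded: 62, 2265
Retained (n=8): Σ = 3117
Mean = 3117/8 = 389.6250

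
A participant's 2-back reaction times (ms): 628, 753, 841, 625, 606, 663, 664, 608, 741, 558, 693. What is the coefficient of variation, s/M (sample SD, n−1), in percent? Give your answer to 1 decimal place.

12.1%

n = 11, Σ = 7380, M = 670.9091
Σ(x−M)² = 66048.909; s = √(66048.909/10) = 81.2705
CV = 81.2705 / 670.9091 = 0.12113 = 12.113%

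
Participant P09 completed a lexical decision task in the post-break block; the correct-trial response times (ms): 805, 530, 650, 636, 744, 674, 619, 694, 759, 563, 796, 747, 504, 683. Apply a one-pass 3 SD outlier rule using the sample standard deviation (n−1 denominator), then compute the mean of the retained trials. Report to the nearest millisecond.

n = 14, ΣRT = 9404, M = 671.714
Σ(x−M)² = 116908.86; s = √(116908.86/13) = 94.831
Cutoffs: 671.714 ± 3·94.831 → [387.2, 956.2]
No RTs fall outside the cutoffs; all 14 retained. Mean = 9404/14 = 671.714

672 ms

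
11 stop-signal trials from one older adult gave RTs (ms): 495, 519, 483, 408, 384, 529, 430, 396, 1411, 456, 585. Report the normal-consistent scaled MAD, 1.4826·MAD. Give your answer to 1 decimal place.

Sorted: 384, 396, 408, 430, 456, 483, 495, 519, 529, 585, 1411 → median = 483
|x − 483| sorted: 0, 12, 27, 36, 46, 53, 75, 87, 99, 102, 928 → MAD = 53
Robust SD ≈ 1.4826 × 53 = 78.578

78.6 ms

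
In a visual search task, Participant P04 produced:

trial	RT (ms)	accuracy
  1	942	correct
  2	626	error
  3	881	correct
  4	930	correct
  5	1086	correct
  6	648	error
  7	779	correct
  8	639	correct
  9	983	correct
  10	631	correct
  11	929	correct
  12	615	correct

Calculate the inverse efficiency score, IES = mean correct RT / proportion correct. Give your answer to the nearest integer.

Correct trials (n=10): 942, 881, 930, 1086, 779, 639, 983, 631, 929, 615
Mean correct RT = 8415/10 = 841.5000 ms
Proportion correct = 10/12
IES = 841.5000 / (10/12) = 1009.800 ms

1010 ms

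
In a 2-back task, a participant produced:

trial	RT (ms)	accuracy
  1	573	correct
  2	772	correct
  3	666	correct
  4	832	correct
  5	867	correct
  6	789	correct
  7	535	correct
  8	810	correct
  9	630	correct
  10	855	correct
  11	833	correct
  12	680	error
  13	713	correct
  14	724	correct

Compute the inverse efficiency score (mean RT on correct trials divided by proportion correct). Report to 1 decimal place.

Correct trials (n=13): 573, 772, 666, 832, 867, 789, 535, 810, 630, 855, 833, 713, 724
Mean correct RT = 9599/13 = 738.3846 ms
Proportion correct = 13/14
IES = 738.3846 / (13/14) = 795.183 ms

795.2 ms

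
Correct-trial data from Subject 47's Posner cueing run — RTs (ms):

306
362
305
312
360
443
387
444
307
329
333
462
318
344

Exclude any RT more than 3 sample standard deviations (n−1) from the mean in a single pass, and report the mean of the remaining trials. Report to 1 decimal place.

n = 14, ΣRT = 5012, M = 358.000
Σ(x−M)² = 39790.00; s = √(39790.00/13) = 55.324
Cutoffs: 358.000 ± 3·55.324 → [192.0, 524.0]
No RTs fall outside the cutoffs; all 14 retained. Mean = 5012/14 = 358.000

358.0 ms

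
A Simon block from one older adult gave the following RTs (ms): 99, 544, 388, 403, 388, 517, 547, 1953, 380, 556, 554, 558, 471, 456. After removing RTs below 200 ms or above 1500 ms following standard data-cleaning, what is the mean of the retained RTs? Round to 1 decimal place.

Excluded: 99, 1953
Retained (n=12): Σ = 5762
Mean = 5762/12 = 480.1667

480.2 ms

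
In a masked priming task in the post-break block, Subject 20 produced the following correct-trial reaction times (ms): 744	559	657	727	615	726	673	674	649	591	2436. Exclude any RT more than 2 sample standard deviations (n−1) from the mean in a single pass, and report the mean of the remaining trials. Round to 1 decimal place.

n = 11, ΣRT = 9051, M = 822.818
Σ(x−M)² = 2895951.64; s = √(2895951.64/10) = 538.140
Cutoffs: 822.818 ± 2·538.140 → [-253.5, 1899.1]
Outside: 2436 → excluded.
Retained (n=10): Σ = 6615, mean = 6615/10 = 661.500

661.5 ms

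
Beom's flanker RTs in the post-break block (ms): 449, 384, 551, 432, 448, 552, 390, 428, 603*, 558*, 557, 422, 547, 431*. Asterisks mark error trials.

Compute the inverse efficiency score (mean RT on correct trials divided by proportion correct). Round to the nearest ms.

Correct trials (n=11): 449, 384, 551, 432, 448, 552, 390, 428, 557, 422, 547
Mean correct RT = 5160/11 = 469.0909 ms
Proportion correct = 11/14
IES = 469.0909 / (11/14) = 597.025 ms

597 ms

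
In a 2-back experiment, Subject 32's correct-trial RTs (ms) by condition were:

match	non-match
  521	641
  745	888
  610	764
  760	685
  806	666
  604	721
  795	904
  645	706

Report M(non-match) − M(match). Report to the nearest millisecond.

M(match) = 5486/8 = 685.750
M(non-match) = 5975/8 = 746.875
Difference = 746.875 − 685.750 = 61.125 ms

61 ms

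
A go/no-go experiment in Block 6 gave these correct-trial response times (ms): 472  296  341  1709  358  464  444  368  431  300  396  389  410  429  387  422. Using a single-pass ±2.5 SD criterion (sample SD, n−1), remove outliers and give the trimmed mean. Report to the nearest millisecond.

n = 16, ΣRT = 7616, M = 476.000
Σ(x−M)² = 1662058.00; s = √(1662058.00/15) = 332.872
Cutoffs: 476.000 ± 2.5·332.872 → [-356.2, 1308.2]
Outside: 1709 → excluded.
Retained (n=15): Σ = 5907, mean = 5907/15 = 393.800

394 ms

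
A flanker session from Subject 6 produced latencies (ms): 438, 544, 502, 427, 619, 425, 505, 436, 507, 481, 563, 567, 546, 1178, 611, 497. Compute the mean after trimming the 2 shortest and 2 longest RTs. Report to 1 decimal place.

Sorted: 425, 427, 436, 438, 481, 497, 502, 505, 507, 544, 546, 563, 567, 611, 619, 1178
Drop lowest 2 (425, 427) and highest 2 (619, 1178)
Remaining (n=12): Σ = 6197, mean = 6197/12 = 516.417

516.4 ms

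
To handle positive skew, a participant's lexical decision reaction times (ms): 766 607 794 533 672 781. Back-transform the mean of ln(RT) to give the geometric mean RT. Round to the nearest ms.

ln(RT): 6.6412, 6.4085, 6.6771, 6.2785, 6.5103, 6.6606
Mean ln(RT) = 39.1761/6 = 6.52936
Geometric mean = exp(6.52936) = 684.96 ms

685 ms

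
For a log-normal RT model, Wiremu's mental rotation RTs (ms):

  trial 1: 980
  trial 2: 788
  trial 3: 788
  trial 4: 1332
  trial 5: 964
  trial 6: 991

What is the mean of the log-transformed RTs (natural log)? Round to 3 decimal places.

6.865

ln(RT): 6.8876, 6.6695, 6.6695, 7.1944, 6.8711, 6.8987
Σ ln(RT) = 41.1908
Mean = 41.1908/6 = 6.86513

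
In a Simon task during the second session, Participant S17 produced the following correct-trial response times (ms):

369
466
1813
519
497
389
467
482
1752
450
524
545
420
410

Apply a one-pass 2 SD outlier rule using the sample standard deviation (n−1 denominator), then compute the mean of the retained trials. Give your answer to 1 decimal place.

461.5 ms

n = 14, ΣRT = 9103, M = 650.214
Σ(x−M)² = 3027594.36; s = √(3027594.36/13) = 482.589
Cutoffs: 650.214 ± 2·482.589 → [-315.0, 1615.4]
Outside: 1752, 1813 → excluded.
Retained (n=12): Σ = 5538, mean = 5538/12 = 461.500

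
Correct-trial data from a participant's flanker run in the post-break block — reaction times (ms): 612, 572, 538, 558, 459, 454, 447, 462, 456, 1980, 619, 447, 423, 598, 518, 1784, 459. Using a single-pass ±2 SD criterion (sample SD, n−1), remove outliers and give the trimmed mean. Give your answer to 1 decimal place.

508.1 ms

n = 17, ΣRT = 11386, M = 669.765
Σ(x−M)² = 3416145.06; s = √(3416145.06/16) = 462.070
Cutoffs: 669.765 ± 2·462.070 → [-254.4, 1593.9]
Outside: 1784, 1980 → excluded.
Retained (n=15): Σ = 7622, mean = 7622/15 = 508.133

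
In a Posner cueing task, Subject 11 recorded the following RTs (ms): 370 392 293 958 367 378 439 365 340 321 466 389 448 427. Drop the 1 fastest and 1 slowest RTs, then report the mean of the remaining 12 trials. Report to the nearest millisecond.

Sorted: 293, 321, 340, 365, 367, 370, 378, 389, 392, 427, 439, 448, 466, 958
Drop lowest 1 (293) and highest 1 (958)
Remaining (n=12): Σ = 4702, mean = 4702/12 = 391.833

392 ms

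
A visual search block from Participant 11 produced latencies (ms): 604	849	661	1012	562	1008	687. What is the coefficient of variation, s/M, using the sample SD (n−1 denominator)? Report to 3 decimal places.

0.244

n = 7, Σ = 5383, M = 769.0000
Σ(x−M)² = 211032.000; s = √(211032.000/6) = 187.5420
CV = 187.5420 / 769.0000 = 0.24388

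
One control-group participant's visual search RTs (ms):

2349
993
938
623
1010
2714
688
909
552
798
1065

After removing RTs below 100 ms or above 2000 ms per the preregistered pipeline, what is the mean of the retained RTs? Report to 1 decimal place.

841.8 ms

Excluded: 2349, 2714
Retained (n=9): Σ = 7576
Mean = 7576/9 = 841.7778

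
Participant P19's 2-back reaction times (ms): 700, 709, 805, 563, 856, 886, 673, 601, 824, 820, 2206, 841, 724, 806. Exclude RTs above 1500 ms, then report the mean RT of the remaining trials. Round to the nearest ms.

Excluded: 2206
Retained (n=13): Σ = 9808
Mean = 9808/13 = 754.4615

754 ms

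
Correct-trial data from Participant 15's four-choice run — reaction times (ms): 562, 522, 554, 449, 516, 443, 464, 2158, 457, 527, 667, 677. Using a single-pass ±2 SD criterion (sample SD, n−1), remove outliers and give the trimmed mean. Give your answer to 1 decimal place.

n = 12, ΣRT = 7996, M = 666.333
Σ(x−M)² = 2493404.67; s = √(2493404.67/11) = 476.102
Cutoffs: 666.333 ± 2·476.102 → [-285.9, 1618.5]
Outside: 2158 → excluded.
Retained (n=11): Σ = 5838, mean = 5838/11 = 530.727

530.7 ms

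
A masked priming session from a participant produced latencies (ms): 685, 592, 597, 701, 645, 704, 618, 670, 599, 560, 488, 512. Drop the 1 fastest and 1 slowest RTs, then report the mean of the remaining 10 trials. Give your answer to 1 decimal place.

Sorted: 488, 512, 560, 592, 597, 599, 618, 645, 670, 685, 701, 704
Drop lowest 1 (488) and highest 1 (704)
Remaining (n=10): Σ = 6179, mean = 6179/10 = 617.900

617.9 ms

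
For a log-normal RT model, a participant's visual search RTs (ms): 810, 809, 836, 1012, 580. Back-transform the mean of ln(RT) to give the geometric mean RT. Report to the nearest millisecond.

ln(RT): 6.6970, 6.6958, 6.7286, 6.9197, 6.3630
Mean ln(RT) = 33.4042/5 = 6.68083
Geometric mean = exp(6.68083) = 796.98 ms

797 ms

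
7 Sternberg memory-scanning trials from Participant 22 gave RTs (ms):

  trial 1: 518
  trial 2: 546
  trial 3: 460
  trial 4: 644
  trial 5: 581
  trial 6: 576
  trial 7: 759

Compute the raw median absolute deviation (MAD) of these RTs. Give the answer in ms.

Sorted: 460, 518, 546, 576, 581, 644, 759 → median = 576
|x − 576|: 58, 30, 116, 68, 5, 0, 183
Sorted deviations: 0, 5, 30, 58, 68, 116, 183 → MAD = 58

58 ms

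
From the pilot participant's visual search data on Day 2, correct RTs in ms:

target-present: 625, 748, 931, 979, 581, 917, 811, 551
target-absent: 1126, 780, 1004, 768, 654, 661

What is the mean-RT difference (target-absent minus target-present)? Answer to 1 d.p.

M(target-present) = 6143/8 = 767.875
M(target-absent) = 4993/6 = 832.167
Difference = 832.167 − 767.875 = 64.292 ms

64.3 ms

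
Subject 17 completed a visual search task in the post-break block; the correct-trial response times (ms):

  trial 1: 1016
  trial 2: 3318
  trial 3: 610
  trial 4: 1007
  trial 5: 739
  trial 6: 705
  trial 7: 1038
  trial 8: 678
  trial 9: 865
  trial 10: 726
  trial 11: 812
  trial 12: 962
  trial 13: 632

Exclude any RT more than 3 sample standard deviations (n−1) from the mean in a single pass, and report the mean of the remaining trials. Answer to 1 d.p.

815.8 ms

n = 13, ΣRT = 13108, M = 1008.308
Σ(x−M)² = 6050418.77; s = √(6050418.77/12) = 710.072
Cutoffs: 1008.308 ± 3·710.072 → [-1121.9, 3138.5]
Outside: 3318 → excluded.
Retained (n=12): Σ = 9790, mean = 9790/12 = 815.833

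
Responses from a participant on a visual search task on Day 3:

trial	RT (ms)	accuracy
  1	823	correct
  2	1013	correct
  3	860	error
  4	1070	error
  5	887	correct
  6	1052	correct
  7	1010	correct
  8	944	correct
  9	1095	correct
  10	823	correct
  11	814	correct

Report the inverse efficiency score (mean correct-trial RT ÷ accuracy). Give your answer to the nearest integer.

1149 ms

Correct trials (n=9): 823, 1013, 887, 1052, 1010, 944, 1095, 823, 814
Mean correct RT = 8461/9 = 940.1111 ms
Proportion correct = 9/11
IES = 940.1111 / (9/11) = 1149.025 ms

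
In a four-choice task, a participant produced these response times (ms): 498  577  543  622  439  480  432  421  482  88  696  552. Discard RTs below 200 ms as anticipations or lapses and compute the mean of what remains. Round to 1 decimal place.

Excluded: 88
Retained (n=11): Σ = 5742
Mean = 5742/11 = 522.0000

522.0 ms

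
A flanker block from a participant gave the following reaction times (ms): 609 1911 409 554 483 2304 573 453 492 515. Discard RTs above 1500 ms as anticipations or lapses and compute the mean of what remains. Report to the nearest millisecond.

511 ms

Excluded: 1911, 2304
Retained (n=8): Σ = 4088
Mean = 4088/8 = 511.0000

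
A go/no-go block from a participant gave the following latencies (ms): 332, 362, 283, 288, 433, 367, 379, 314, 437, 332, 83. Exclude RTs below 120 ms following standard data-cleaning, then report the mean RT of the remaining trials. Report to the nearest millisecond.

353 ms

Excluded: 83
Retained (n=10): Σ = 3527
Mean = 3527/10 = 352.7000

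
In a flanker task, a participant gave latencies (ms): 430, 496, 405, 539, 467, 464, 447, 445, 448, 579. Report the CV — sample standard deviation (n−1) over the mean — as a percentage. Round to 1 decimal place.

n = 10, Σ = 4720, M = 472.0000
Σ(x−M)² = 24786.000; s = √(24786.000/9) = 52.4786
CV = 52.4786 / 472.0000 = 0.11118 = 11.118%

11.1%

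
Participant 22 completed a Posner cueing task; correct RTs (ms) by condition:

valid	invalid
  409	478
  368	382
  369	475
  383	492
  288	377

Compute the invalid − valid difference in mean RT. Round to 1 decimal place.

77.4 ms

M(valid) = 1817/5 = 363.400
M(invalid) = 2204/5 = 440.800
Difference = 440.800 − 363.400 = 77.400 ms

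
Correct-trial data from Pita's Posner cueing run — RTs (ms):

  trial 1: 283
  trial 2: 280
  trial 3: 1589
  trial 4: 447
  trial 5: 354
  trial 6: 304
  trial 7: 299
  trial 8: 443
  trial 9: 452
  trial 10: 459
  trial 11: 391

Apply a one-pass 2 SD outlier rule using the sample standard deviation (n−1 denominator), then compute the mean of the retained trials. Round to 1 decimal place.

371.2 ms

n = 11, ΣRT = 5301, M = 481.909
Σ(x−M)² = 1399866.91; s = √(1399866.91/10) = 374.148
Cutoffs: 481.909 ± 2·374.148 → [-266.4, 1230.2]
Outside: 1589 → excluded.
Retained (n=10): Σ = 3712, mean = 3712/10 = 371.200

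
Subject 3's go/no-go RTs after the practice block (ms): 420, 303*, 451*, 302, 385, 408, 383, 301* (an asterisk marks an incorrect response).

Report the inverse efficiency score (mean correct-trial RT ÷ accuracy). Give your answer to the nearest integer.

607 ms

Correct trials (n=5): 420, 302, 385, 408, 383
Mean correct RT = 1898/5 = 379.6000 ms
Proportion correct = 5/8
IES = 379.6000 / (5/8) = 607.360 ms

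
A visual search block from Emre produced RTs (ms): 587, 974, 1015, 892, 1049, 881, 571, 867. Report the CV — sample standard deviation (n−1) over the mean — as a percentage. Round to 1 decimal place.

n = 8, Σ = 6836, M = 854.5000
Σ(x−M)² = 232064.000; s = √(232064.000/7) = 182.0769
CV = 182.0769 / 854.5000 = 0.21308 = 21.308%

21.3%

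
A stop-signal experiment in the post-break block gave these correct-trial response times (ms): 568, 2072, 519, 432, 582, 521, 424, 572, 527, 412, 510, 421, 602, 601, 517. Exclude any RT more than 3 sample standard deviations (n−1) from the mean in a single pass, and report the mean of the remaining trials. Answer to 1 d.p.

514.9 ms

n = 15, ΣRT = 9280, M = 618.667
Σ(x−M)² = 2323399.33; s = √(2323399.33/14) = 407.378
Cutoffs: 618.667 ± 3·407.378 → [-603.5, 1840.8]
Outside: 2072 → excluded.
Retained (n=14): Σ = 7208, mean = 7208/14 = 514.857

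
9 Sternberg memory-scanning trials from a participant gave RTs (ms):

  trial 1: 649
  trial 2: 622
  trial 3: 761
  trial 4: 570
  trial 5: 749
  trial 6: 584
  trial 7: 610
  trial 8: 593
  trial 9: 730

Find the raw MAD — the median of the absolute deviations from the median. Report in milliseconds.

38 ms

Sorted: 570, 584, 593, 610, 622, 649, 730, 749, 761 → median = 622
|x − 622|: 27, 0, 139, 52, 127, 38, 12, 29, 108
Sorted deviations: 0, 12, 27, 29, 38, 52, 108, 127, 139 → MAD = 38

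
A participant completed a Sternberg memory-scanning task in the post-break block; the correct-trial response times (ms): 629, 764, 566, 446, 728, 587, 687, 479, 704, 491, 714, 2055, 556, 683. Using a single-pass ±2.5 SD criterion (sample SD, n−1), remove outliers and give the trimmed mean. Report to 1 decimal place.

618.0 ms

n = 14, ΣRT = 10089, M = 720.643
Σ(x−M)² = 2049149.21; s = √(2049149.21/13) = 397.022
Cutoffs: 720.643 ± 2.5·397.022 → [-271.9, 1713.2]
Outside: 2055 → excluded.
Retained (n=13): Σ = 8034, mean = 8034/13 = 618.000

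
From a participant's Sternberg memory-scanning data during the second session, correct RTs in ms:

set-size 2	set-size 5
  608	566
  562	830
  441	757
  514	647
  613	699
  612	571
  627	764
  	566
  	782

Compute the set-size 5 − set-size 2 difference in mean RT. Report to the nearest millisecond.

M(set-size 2) = 3977/7 = 568.143
M(set-size 5) = 6182/9 = 686.889
Difference = 686.889 − 568.143 = 118.746 ms

119 ms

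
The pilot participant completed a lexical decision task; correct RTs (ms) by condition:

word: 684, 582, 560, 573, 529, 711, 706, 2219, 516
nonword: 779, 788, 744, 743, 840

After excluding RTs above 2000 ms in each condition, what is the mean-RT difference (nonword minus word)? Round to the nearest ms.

word: exclude 2219
M(word) = 4861/8 = 607.625
M(nonword) = 3894/5 = 778.800
Difference = 778.800 − 607.625 = 171.175 ms

171 ms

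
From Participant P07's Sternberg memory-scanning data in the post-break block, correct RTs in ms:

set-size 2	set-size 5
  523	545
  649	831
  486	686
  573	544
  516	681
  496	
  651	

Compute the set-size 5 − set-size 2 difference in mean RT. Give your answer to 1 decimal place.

M(set-size 2) = 3894/7 = 556.286
M(set-size 5) = 3287/5 = 657.400
Difference = 657.400 − 556.286 = 101.114 ms

101.1 ms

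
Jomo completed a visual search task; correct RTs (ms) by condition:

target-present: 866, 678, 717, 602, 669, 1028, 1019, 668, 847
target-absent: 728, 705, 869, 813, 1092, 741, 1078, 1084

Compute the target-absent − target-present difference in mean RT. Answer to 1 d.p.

M(target-present) = 7094/9 = 788.222
M(target-absent) = 7110/8 = 888.750
Difference = 888.750 − 788.222 = 100.528 ms

100.5 ms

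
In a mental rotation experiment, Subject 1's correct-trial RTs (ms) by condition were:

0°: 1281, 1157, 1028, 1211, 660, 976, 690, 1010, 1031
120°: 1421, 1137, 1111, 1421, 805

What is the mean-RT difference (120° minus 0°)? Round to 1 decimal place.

M(0°) = 9044/9 = 1004.889
M(120°) = 5895/5 = 1179.000
Difference = 1179.000 − 1004.889 = 174.111 ms

174.1 ms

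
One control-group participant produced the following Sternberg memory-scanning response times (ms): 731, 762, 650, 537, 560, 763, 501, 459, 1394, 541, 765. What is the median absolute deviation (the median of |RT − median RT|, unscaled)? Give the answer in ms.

113 ms

Sorted: 459, 501, 537, 541, 560, 650, 731, 762, 763, 765, 1394 → median = 650
|x − 650|: 81, 112, 0, 113, 90, 113, 149, 191, 744, 109, 115
Sorted deviations: 0, 81, 90, 109, 112, 113, 113, 115, 149, 191, 744 → MAD = 113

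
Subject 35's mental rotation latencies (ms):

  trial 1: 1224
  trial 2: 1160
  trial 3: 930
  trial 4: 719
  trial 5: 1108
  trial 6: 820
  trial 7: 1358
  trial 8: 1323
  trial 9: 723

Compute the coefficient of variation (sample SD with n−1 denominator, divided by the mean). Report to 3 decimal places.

n = 9, Σ = 9365, M = 1040.5556
Σ(x−M)² = 498120.222; s = √(498120.222/8) = 249.5296
CV = 249.5296 / 1040.5556 = 0.23980

0.240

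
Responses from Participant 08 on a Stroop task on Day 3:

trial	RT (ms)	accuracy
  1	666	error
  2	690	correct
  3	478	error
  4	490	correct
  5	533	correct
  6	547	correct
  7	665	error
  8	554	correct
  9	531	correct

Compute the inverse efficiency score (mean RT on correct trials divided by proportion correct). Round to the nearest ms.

Correct trials (n=6): 690, 490, 533, 547, 554, 531
Mean correct RT = 3345/6 = 557.5000 ms
Proportion correct = 6/9
IES = 557.5000 / (6/9) = 836.250 ms

836 ms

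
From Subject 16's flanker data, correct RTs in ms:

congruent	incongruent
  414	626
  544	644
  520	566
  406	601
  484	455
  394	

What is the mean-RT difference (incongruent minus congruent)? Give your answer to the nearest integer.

118 ms

M(congruent) = 2762/6 = 460.333
M(incongruent) = 2892/5 = 578.400
Difference = 578.400 − 460.333 = 118.067 ms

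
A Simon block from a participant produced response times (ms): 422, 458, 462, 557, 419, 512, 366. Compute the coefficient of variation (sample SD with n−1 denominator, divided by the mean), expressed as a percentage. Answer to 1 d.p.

n = 7, Σ = 3196, M = 456.5714
Σ(x−M)² = 23999.714; s = √(23999.714/6) = 63.2452
CV = 63.2452 / 456.5714 = 0.13852 = 13.852%

13.9%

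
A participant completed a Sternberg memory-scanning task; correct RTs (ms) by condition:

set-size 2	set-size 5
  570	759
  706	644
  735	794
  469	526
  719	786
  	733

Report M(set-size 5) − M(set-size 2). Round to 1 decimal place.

M(set-size 2) = 3199/5 = 639.800
M(set-size 5) = 4242/6 = 707.000
Difference = 707.000 − 639.800 = 67.200 ms

67.2 ms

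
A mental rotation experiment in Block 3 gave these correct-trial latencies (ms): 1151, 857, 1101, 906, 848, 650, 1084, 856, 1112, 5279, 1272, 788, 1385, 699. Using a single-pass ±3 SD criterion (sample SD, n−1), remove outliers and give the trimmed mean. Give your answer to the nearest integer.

978 ms

n = 14, ΣRT = 17988, M = 1284.857
Σ(x−M)² = 17779811.71; s = √(17779811.71/13) = 1169.478
Cutoffs: 1284.857 ± 3·1169.478 → [-2223.6, 4793.3]
Outside: 5279 → excluded.
Retained (n=13): Σ = 12709, mean = 12709/13 = 977.615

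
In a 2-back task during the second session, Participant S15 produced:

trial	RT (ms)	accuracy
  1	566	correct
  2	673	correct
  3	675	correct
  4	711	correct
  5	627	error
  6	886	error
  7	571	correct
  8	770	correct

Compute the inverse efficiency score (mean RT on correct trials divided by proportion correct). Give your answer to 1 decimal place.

881.3 ms

Correct trials (n=6): 566, 673, 675, 711, 571, 770
Mean correct RT = 3966/6 = 661.0000 ms
Proportion correct = 6/8
IES = 661.0000 / (6/8) = 881.333 ms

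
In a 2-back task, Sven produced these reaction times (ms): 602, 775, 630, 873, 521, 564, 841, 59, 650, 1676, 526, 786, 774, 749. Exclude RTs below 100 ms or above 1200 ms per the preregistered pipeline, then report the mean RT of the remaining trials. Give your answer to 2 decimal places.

690.92 ms

Excluded: 59, 1676
Retained (n=12): Σ = 8291
Mean = 8291/12 = 690.9167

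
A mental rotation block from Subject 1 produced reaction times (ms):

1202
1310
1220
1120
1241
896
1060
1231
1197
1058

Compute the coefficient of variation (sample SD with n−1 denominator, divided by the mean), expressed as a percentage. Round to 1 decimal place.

10.5%

n = 10, Σ = 11535, M = 1153.5000
Σ(x−M)² = 132112.500; s = √(132112.500/9) = 121.1576
CV = 121.1576 / 1153.5000 = 0.10503 = 10.503%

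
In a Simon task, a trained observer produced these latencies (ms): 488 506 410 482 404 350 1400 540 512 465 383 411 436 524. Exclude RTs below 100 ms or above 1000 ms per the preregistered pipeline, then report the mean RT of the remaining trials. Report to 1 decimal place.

Excluded: 1400
Retained (n=13): Σ = 5911
Mean = 5911/13 = 454.6923

454.7 ms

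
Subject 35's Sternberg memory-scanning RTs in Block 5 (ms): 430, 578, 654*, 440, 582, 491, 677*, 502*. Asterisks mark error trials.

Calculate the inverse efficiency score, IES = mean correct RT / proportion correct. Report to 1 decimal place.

Correct trials (n=5): 430, 578, 440, 582, 491
Mean correct RT = 2521/5 = 504.2000 ms
Proportion correct = 5/8
IES = 504.2000 / (5/8) = 806.720 ms

806.7 ms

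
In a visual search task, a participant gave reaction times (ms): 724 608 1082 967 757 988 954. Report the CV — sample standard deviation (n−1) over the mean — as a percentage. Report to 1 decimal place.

n = 7, Σ = 6080, M = 868.5714
Σ(x−M)² = 178047.714; s = √(178047.714/6) = 172.2632
CV = 172.2632 / 868.5714 = 0.19833 = 19.833%

19.8%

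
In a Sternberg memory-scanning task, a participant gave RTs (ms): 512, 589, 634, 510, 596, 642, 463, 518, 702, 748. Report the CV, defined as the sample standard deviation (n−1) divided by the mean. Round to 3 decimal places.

n = 10, Σ = 5914, M = 591.4000
Σ(x−M)² = 75962.400; s = √(75962.400/9) = 91.8709
CV = 91.8709 / 591.4000 = 0.15534

0.155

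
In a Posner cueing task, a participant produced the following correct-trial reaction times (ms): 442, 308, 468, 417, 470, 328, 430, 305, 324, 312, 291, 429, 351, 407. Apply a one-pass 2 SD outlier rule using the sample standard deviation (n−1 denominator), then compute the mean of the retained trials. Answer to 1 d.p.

377.3 ms

n = 14, ΣRT = 5282, M = 377.286
Σ(x−M)² = 56618.86; s = √(56618.86/13) = 65.995
Cutoffs: 377.286 ± 2·65.995 → [245.3, 509.3]
No RTs fall outside the cutoffs; all 14 retained. Mean = 5282/14 = 377.286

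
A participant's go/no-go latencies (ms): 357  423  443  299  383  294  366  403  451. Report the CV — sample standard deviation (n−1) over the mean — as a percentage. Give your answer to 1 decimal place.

n = 9, Σ = 3419, M = 379.8889
Σ(x−M)² = 26078.889; s = √(26078.889/8) = 57.0952
CV = 57.0952 / 379.8889 = 0.15029 = 15.029%

15.0%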